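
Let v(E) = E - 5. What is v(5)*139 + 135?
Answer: 135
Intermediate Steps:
v(E) = -5 + E
v(5)*139 + 135 = (-5 + 5)*139 + 135 = 0*139 + 135 = 0 + 135 = 135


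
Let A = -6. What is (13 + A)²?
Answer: 49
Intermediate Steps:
(13 + A)² = (13 - 6)² = 7² = 49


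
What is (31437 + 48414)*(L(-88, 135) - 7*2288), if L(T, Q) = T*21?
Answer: -1426458264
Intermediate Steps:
L(T, Q) = 21*T
(31437 + 48414)*(L(-88, 135) - 7*2288) = (31437 + 48414)*(21*(-88) - 7*2288) = 79851*(-1848 - 16016) = 79851*(-17864) = -1426458264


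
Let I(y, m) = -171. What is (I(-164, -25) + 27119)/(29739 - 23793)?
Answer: 13474/2973 ≈ 4.5321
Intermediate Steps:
(I(-164, -25) + 27119)/(29739 - 23793) = (-171 + 27119)/(29739 - 23793) = 26948/5946 = 26948*(1/5946) = 13474/2973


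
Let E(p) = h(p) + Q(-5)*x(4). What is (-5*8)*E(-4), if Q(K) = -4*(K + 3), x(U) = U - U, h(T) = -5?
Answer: 200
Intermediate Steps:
x(U) = 0
Q(K) = -12 - 4*K (Q(K) = -4*(3 + K) = -12 - 4*K)
E(p) = -5 (E(p) = -5 + (-12 - 4*(-5))*0 = -5 + (-12 + 20)*0 = -5 + 8*0 = -5 + 0 = -5)
(-5*8)*E(-4) = -5*8*(-5) = -40*(-5) = 200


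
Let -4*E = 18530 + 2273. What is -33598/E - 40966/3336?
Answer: -201941993/34699404 ≈ -5.8198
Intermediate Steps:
E = -20803/4 (E = -(18530 + 2273)/4 = -¼*20803 = -20803/4 ≈ -5200.8)
-33598/E - 40966/3336 = -33598/(-20803/4) - 40966/3336 = -33598*(-4/20803) - 40966*1/3336 = 134392/20803 - 20483/1668 = -201941993/34699404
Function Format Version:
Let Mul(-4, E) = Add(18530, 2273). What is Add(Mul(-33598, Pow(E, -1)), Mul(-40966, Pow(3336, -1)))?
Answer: Rational(-201941993, 34699404) ≈ -5.8198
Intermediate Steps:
E = Rational(-20803, 4) (E = Mul(Rational(-1, 4), Add(18530, 2273)) = Mul(Rational(-1, 4), 20803) = Rational(-20803, 4) ≈ -5200.8)
Add(Mul(-33598, Pow(E, -1)), Mul(-40966, Pow(3336, -1))) = Add(Mul(-33598, Pow(Rational(-20803, 4), -1)), Mul(-40966, Pow(3336, -1))) = Add(Mul(-33598, Rational(-4, 20803)), Mul(-40966, Rational(1, 3336))) = Add(Rational(134392, 20803), Rational(-20483, 1668)) = Rational(-201941993, 34699404)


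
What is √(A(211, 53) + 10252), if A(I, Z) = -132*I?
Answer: 40*I*√11 ≈ 132.67*I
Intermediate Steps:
√(A(211, 53) + 10252) = √(-132*211 + 10252) = √(-27852 + 10252) = √(-17600) = 40*I*√11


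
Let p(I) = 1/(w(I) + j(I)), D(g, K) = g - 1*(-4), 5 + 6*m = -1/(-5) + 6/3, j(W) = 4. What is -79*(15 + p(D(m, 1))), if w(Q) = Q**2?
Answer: -4412940/3709 ≈ -1189.8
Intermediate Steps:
m = -7/15 (m = -5/6 + (-1/(-5) + 6/3)/6 = -5/6 + (-1*(-1/5) + 6*(1/3))/6 = -5/6 + (1/5 + 2)/6 = -5/6 + (1/6)*(11/5) = -5/6 + 11/30 = -7/15 ≈ -0.46667)
D(g, K) = 4 + g (D(g, K) = g + 4 = 4 + g)
p(I) = 1/(4 + I**2) (p(I) = 1/(I**2 + 4) = 1/(4 + I**2))
-79*(15 + p(D(m, 1))) = -79*(15 + 1/(4 + (4 - 7/15)**2)) = -79*(15 + 1/(4 + (53/15)**2)) = -79*(15 + 1/(4 + 2809/225)) = -79*(15 + 1/(3709/225)) = -79*(15 + 225/3709) = -79*55860/3709 = -4412940/3709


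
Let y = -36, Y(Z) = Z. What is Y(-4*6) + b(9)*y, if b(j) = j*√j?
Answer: -996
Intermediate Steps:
b(j) = j^(3/2)
Y(-4*6) + b(9)*y = -4*6 + 9^(3/2)*(-36) = -24 + 27*(-36) = -24 - 972 = -996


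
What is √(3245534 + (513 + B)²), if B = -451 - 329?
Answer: √3316823 ≈ 1821.2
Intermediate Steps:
B = -780
√(3245534 + (513 + B)²) = √(3245534 + (513 - 780)²) = √(3245534 + (-267)²) = √(3245534 + 71289) = √3316823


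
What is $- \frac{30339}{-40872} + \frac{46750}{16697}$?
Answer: $\frac{805778761}{227479928} \approx 3.5422$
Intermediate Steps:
$- \frac{30339}{-40872} + \frac{46750}{16697} = \left(-30339\right) \left(- \frac{1}{40872}\right) + 46750 \cdot \frac{1}{16697} = \frac{10113}{13624} + \frac{46750}{16697} = \frac{805778761}{227479928}$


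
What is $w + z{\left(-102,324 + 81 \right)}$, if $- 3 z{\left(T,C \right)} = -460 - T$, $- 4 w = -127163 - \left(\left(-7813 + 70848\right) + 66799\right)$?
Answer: $\frac{772423}{12} \approx 64369.0$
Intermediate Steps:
$w = \frac{256997}{4}$ ($w = - \frac{-127163 - \left(\left(-7813 + 70848\right) + 66799\right)}{4} = - \frac{-127163 - \left(63035 + 66799\right)}{4} = - \frac{-127163 - 129834}{4} = \left(- \frac{1}{4}\right) \left(-256997\right) = \frac{256997}{4} \approx 64249.0$)
$z{\left(T,C \right)} = \frac{460}{3} + \frac{T}{3}$ ($z{\left(T,C \right)} = - \frac{-460 - T}{3} = \frac{460}{3} + \frac{T}{3}$)
$w + z{\left(-102,324 + 81 \right)} = \frac{256997}{4} + \left(\frac{460}{3} + \frac{1}{3} \left(-102\right)\right) = \frac{256997}{4} + \left(\frac{460}{3} - 34\right) = \frac{256997}{4} + \frac{358}{3} = \frac{772423}{12}$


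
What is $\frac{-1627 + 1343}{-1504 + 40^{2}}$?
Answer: $- \frac{71}{24} \approx -2.9583$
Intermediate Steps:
$\frac{-1627 + 1343}{-1504 + 40^{2}} = - \frac{284}{-1504 + 1600} = - \frac{284}{96} = \left(-284\right) \frac{1}{96} = - \frac{71}{24}$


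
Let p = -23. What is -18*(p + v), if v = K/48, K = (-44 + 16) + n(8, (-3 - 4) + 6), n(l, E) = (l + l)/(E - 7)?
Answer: 1701/4 ≈ 425.25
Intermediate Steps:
n(l, E) = 2*l/(-7 + E) (n(l, E) = (2*l)/(-7 + E) = 2*l/(-7 + E))
K = -30 (K = (-44 + 16) + 2*8/(-7 + ((-3 - 4) + 6)) = -28 + 2*8/(-7 + (-7 + 6)) = -28 + 2*8/(-7 - 1) = -28 + 2*8/(-8) = -28 + 2*8*(-1/8) = -28 - 2 = -30)
v = -5/8 (v = -30/48 = -30*1/48 = -5/8 ≈ -0.62500)
-18*(p + v) = -18*(-23 - 5/8) = -18*(-189/8) = 1701/4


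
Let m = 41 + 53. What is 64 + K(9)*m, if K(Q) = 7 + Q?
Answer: 1568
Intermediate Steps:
m = 94
64 + K(9)*m = 64 + (7 + 9)*94 = 64 + 16*94 = 64 + 1504 = 1568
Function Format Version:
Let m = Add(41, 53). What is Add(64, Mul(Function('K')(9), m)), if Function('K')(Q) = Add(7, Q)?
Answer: 1568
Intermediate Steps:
m = 94
Add(64, Mul(Function('K')(9), m)) = Add(64, Mul(Add(7, 9), 94)) = Add(64, Mul(16, 94)) = Add(64, 1504) = 1568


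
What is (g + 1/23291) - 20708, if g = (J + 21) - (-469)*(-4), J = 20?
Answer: -525049012/23291 ≈ -22543.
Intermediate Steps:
g = -1835 (g = (20 + 21) - (-469)*(-4) = 41 - 67*28 = 41 - 1876 = -1835)
(g + 1/23291) - 20708 = (-1835 + 1/23291) - 20708 = -42738984/23291 - 20708 = -525049012/23291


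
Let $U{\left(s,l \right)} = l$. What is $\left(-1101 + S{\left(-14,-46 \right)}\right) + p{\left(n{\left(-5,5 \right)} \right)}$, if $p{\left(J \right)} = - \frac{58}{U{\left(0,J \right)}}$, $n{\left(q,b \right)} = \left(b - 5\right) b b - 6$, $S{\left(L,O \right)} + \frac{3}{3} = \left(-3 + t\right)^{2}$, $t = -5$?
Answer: $- \frac{3085}{3} \approx -1028.3$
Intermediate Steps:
$S{\left(L,O \right)} = 63$ ($S{\left(L,O \right)} = -1 + \left(-3 - 5\right)^{2} = -1 + \left(-8\right)^{2} = -1 + 64 = 63$)
$n{\left(q,b \right)} = -6 + b^{2} \left(-5 + b\right)$ ($n{\left(q,b \right)} = \left(-5 + b\right) b b - 6 = b \left(-5 + b\right) b - 6 = b^{2} \left(-5 + b\right) - 6 = -6 + b^{2} \left(-5 + b\right)$)
$p{\left(J \right)} = - \frac{58}{J}$
$\left(-1101 + S{\left(-14,-46 \right)}\right) + p{\left(n{\left(-5,5 \right)} \right)} = \left(-1101 + 63\right) - \frac{58}{-6 + 5^{3} - 5 \cdot 5^{2}} = -1038 - \frac{58}{-6 + 125 - 125} = -1038 - \frac{58}{-6} = -1038 - - \frac{29}{3} = -1038 + \frac{29}{3} = - \frac{3085}{3}$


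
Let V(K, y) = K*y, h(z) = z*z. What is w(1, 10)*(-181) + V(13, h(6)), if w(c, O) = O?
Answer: -1342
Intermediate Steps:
h(z) = z²
w(1, 10)*(-181) + V(13, h(6)) = 10*(-181) + 13*6² = -1810 + 13*36 = -1810 + 468 = -1342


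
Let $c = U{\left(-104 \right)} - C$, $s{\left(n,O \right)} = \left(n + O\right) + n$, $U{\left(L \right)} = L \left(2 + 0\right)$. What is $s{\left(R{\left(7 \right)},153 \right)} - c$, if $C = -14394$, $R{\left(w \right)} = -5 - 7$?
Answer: $-14057$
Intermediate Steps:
$R{\left(w \right)} = -12$
$U{\left(L \right)} = 2 L$ ($U{\left(L \right)} = L 2 = 2 L$)
$s{\left(n,O \right)} = O + 2 n$ ($s{\left(n,O \right)} = \left(O + n\right) + n = O + 2 n$)
$c = 14186$ ($c = 2 \left(-104\right) - -14394 = -208 + 14394 = 14186$)
$s{\left(R{\left(7 \right)},153 \right)} - c = \left(153 + 2 \left(-12\right)\right) - 14186 = \left(153 - 24\right) - 14186 = 129 - 14186 = -14057$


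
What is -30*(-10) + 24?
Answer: 324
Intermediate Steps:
-30*(-10) + 24 = 300 + 24 = 324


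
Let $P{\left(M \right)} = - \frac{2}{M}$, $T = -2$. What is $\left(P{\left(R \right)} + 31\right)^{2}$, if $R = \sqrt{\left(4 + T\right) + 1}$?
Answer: $\frac{2887}{3} - \frac{124 \sqrt{3}}{3} \approx 890.74$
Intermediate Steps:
$R = \sqrt{3}$ ($R = \sqrt{\left(4 - 2\right) + 1} = \sqrt{2 + 1} = \sqrt{3} \approx 1.732$)
$\left(P{\left(R \right)} + 31\right)^{2} = \left(- \frac{2}{\sqrt{3}} + 31\right)^{2} = \left(- 2 \frac{\sqrt{3}}{3} + 31\right)^{2} = \left(- \frac{2 \sqrt{3}}{3} + 31\right)^{2} = \left(31 - \frac{2 \sqrt{3}}{3}\right)^{2}$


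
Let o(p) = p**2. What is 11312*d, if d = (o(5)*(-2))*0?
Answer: 0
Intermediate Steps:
d = 0 (d = (5**2*(-2))*0 = (25*(-2))*0 = -50*0 = 0)
11312*d = 11312*0 = 0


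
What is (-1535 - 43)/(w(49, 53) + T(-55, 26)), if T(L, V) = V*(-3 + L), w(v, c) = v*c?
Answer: -526/363 ≈ -1.4490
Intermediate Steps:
w(v, c) = c*v
(-1535 - 43)/(w(49, 53) + T(-55, 26)) = (-1535 - 43)/(53*49 + 26*(-3 - 55)) = -1578/(2597 + 26*(-58)) = -1578/(2597 - 1508) = -1578/1089 = -1578*1/1089 = -526/363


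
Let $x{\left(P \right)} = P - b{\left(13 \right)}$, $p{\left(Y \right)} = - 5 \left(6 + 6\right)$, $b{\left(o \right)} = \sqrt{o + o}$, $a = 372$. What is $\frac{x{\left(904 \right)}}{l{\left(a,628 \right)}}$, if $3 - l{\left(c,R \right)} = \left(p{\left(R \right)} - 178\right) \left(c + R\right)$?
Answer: $\frac{904}{238003} - \frac{\sqrt{26}}{238003} \approx 0.0037768$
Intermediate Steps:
$b{\left(o \right)} = \sqrt{2} \sqrt{o}$ ($b{\left(o \right)} = \sqrt{2 o} = \sqrt{2} \sqrt{o}$)
$p{\left(Y \right)} = -60$ ($p{\left(Y \right)} = \left(-5\right) 12 = -60$)
$x{\left(P \right)} = P - \sqrt{26}$ ($x{\left(P \right)} = P - \sqrt{2} \sqrt{13} = P - \sqrt{26}$)
$l{\left(c,R \right)} = 3 + 238 R + 238 c$ ($l{\left(c,R \right)} = 3 - \left(-60 - 178\right) \left(c + R\right) = 3 - - 238 \left(R + c\right) = 3 - \left(- 238 R - 238 c\right) = 3 + \left(238 R + 238 c\right) = 3 + 238 R + 238 c$)
$\frac{x{\left(904 \right)}}{l{\left(a,628 \right)}} = \frac{904 - \sqrt{26}}{3 + 238 \cdot 628 + 238 \cdot 372} = \frac{904 - \sqrt{26}}{3 + 149464 + 88536} = \frac{904 - \sqrt{26}}{238003} = \left(904 - \sqrt{26}\right) \frac{1}{238003} = \frac{904}{238003} - \frac{\sqrt{26}}{238003}$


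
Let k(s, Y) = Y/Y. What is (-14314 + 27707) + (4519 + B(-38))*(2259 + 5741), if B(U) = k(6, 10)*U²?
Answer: 47717393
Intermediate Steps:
k(s, Y) = 1
B(U) = U² (B(U) = 1*U² = U²)
(-14314 + 27707) + (4519 + B(-38))*(2259 + 5741) = (-14314 + 27707) + (4519 + (-38)²)*(2259 + 5741) = 13393 + (4519 + 1444)*8000 = 13393 + 5963*8000 = 13393 + 47704000 = 47717393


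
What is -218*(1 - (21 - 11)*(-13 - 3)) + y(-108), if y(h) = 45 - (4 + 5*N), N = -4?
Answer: -35037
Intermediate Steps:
y(h) = 61 (y(h) = 45 - (4 + 5*(-4)) = 45 - (4 - 20) = 45 - 1*(-16) = 45 + 16 = 61)
-218*(1 - (21 - 11)*(-13 - 3)) + y(-108) = -218*(1 - (21 - 11)*(-13 - 3)) + 61 = -218*(1 - 10*(-16)) + 61 = -218*(1 - 1*(-160)) + 61 = -218*(1 + 160) + 61 = -218*161 + 61 = -35098 + 61 = -35037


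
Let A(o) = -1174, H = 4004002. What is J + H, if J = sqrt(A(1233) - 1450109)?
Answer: 4004002 + I*sqrt(1451283) ≈ 4.004e+6 + 1204.7*I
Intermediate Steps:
J = I*sqrt(1451283) (J = sqrt(-1174 - 1450109) = sqrt(-1451283) = I*sqrt(1451283) ≈ 1204.7*I)
J + H = I*sqrt(1451283) + 4004002 = 4004002 + I*sqrt(1451283)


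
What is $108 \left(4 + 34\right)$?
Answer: $4104$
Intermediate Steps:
$108 \left(4 + 34\right) = 108 \cdot 38 = 4104$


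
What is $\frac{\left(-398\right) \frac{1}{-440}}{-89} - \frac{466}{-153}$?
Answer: $\frac{9093833}{2995740} \approx 3.0356$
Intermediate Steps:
$\frac{\left(-398\right) \frac{1}{-440}}{-89} - \frac{466}{-153} = \left(-398\right) \left(- \frac{1}{440}\right) \left(- \frac{1}{89}\right) - - \frac{466}{153} = \frac{199}{220} \left(- \frac{1}{89}\right) + \frac{466}{153} = - \frac{199}{19580} + \frac{466}{153} = \frac{9093833}{2995740}$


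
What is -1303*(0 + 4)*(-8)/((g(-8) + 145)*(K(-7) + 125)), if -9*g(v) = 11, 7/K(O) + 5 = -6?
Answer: 28666/12293 ≈ 2.3319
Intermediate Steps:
K(O) = -7/11 (K(O) = 7/(-5 - 6) = 7/(-11) = 7*(-1/11) = -7/11)
g(v) = -11/9 (g(v) = -⅑*11 = -11/9)
-1303*(0 + 4)*(-8)/((g(-8) + 145)*(K(-7) + 125)) = -1303*(0 + 4)*(-8)/((-11/9 + 145)*(-7/11 + 125)) = -1303*4*(-8)/((1294/9)*(1368/11)) = -(-41696)/196688/11 = -(-41696)*11/196688 = -1303*(-22/12293) = 28666/12293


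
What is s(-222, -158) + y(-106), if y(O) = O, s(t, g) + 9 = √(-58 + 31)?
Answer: -115 + 3*I*√3 ≈ -115.0 + 5.1962*I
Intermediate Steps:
s(t, g) = -9 + 3*I*√3 (s(t, g) = -9 + √(-58 + 31) = -9 + √(-27) = -9 + 3*I*√3)
s(-222, -158) + y(-106) = (-9 + 3*I*√3) - 106 = -115 + 3*I*√3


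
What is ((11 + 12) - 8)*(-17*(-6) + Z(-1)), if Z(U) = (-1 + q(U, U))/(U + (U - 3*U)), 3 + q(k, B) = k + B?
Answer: 1440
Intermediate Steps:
q(k, B) = -3 + B + k (q(k, B) = -3 + (k + B) = -3 + (B + k) = -3 + B + k)
Z(U) = -(-4 + 2*U)/U (Z(U) = (-1 + (-3 + U + U))/(U + (U - 3*U)) = (-1 + (-3 + 2*U))/(U - 2*U) = (-4 + 2*U)/((-U)) = (-4 + 2*U)*(-1/U) = -(-4 + 2*U)/U)
((11 + 12) - 8)*(-17*(-6) + Z(-1)) = ((11 + 12) - 8)*(-17*(-6) + (-2 + 4/(-1))) = (23 - 8)*(102 + (-2 + 4*(-1))) = 15*(102 + (-2 - 4)) = 15*(102 - 6) = 15*96 = 1440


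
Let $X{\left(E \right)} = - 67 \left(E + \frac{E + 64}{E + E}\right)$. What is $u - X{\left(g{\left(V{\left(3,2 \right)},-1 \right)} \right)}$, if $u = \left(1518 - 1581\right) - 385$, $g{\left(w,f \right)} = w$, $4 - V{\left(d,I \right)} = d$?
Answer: $\frac{3593}{2} \approx 1796.5$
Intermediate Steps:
$V{\left(d,I \right)} = 4 - d$
$X{\left(E \right)} = - 67 E - \frac{67 \left(64 + E\right)}{2 E}$ ($X{\left(E \right)} = - 67 \left(E + \frac{64 + E}{2 E}\right) = - 67 E - \frac{67 \left(64 + E\right)}{2 E}$)
$u = -448$ ($u = -63 - 385 = -448$)
$u - X{\left(g{\left(V{\left(3,2 \right)},-1 \right)} \right)} = -448 - \left(- \frac{67}{2} - \frac{2144}{4 - 3} - 67 \left(4 - 3\right)\right) = -448 - \left(- \frac{67}{2} - \frac{2144}{1} - 67\right) = -448 - \left(- \frac{67}{2} - 2144 - 67\right) = -448 - - \frac{4489}{2} = -448 + \frac{4489}{2} = \frac{3593}{2}$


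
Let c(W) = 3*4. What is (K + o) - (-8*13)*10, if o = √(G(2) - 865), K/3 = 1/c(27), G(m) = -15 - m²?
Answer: 4161/4 + 2*I*√221 ≈ 1040.3 + 29.732*I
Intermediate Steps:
c(W) = 12
K = ¼ (K = 3/12 = 3*(1/12) = ¼ ≈ 0.25000)
o = 2*I*√221 (o = √((-15 - 1*2²) - 865) = √((-15 - 1*4) - 865) = √((-15 - 4) - 865) = √(-19 - 865) = √(-884) = 2*I*√221 ≈ 29.732*I)
(K + o) - (-8*13)*10 = (¼ + 2*I*√221) - (-8*13)*10 = (¼ + 2*I*√221) - (-104)*10 = (¼ + 2*I*√221) - 1*(-1040) = (¼ + 2*I*√221) + 1040 = 4161/4 + 2*I*√221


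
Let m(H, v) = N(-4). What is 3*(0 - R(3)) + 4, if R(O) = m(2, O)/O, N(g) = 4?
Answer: 0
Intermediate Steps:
m(H, v) = 4
R(O) = 4/O
3*(0 - R(3)) + 4 = 3*(0 - 4/3) + 4 = 3*(-4/3) + 4 = -4 + 4 = 0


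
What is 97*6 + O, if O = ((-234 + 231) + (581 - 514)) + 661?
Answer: 1307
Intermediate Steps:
O = 725 (O = (-3 + 67) + 661 = 64 + 661 = 725)
97*6 + O = 97*6 + 725 = 582 + 725 = 1307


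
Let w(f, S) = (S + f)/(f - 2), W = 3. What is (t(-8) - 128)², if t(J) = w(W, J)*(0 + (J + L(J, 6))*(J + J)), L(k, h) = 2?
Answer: 369664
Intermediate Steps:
w(f, S) = (S + f)/(-2 + f)
t(J) = 2*J*(2 + J)*(3 + J) (t(J) = ((J + 3)/(-2 + 3))*(0 + (J + 2)*(J + J)) = ((3 + J)/1)*(0 + (2 + J)*(2*J)) = (1*(3 + J))*(0 + 2*J*(2 + J)) = (3 + J)*(2*J*(2 + J)) = 2*J*(2 + J)*(3 + J))
(t(-8) - 128)² = (2*(-8)*(2 - 8)*(3 - 8) - 128)² = (2*(-8)*(-6)*(-5) - 128)² = (-480 - 128)² = (-608)² = 369664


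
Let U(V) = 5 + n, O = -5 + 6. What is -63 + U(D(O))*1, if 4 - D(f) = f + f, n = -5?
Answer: -63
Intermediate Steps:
O = 1
D(f) = 4 - 2*f (D(f) = 4 - (f + f) = 4 - 2*f)
U(V) = 0 (U(V) = 5 - 5 = 0)
-63 + U(D(O))*1 = -63 + 0*1 = -63 + 0 = -63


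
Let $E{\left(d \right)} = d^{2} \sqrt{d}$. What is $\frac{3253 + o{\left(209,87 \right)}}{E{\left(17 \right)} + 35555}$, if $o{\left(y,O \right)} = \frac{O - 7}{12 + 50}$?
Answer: $\frac{3586895065}{39144883208} - \frac{29155187 \sqrt{17}}{39144883208} \approx 0.08856$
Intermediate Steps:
$E{\left(d \right)} = d^{\frac{5}{2}}$
$o{\left(y,O \right)} = - \frac{7}{62} + \frac{O}{62}$ ($o{\left(y,O \right)} = \frac{-7 + O}{62} = \left(-7 + O\right) \frac{1}{62} = - \frac{7}{62} + \frac{O}{62}$)
$\frac{3253 + o{\left(209,87 \right)}}{E{\left(17 \right)} + 35555} = \frac{3253 + \left(- \frac{7}{62} + \frac{1}{62} \cdot 87\right)}{17^{\frac{5}{2}} + 35555} = \frac{3253 + \left(- \frac{7}{62} + \frac{87}{62}\right)}{289 \sqrt{17} + 35555} = \frac{3253 + \frac{40}{31}}{35555 + 289 \sqrt{17}} = \frac{100883}{31 \left(35555 + 289 \sqrt{17}\right)}$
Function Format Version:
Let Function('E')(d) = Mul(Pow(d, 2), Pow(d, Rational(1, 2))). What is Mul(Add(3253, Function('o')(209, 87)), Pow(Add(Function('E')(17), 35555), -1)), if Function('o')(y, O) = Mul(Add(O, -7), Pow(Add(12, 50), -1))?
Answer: Add(Rational(3586895065, 39144883208), Mul(Rational(-29155187, 39144883208), Pow(17, Rational(1, 2)))) ≈ 0.088560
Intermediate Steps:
Function('E')(d) = Pow(d, Rational(5, 2))
Function('o')(y, O) = Add(Rational(-7, 62), Mul(Rational(1, 62), O)) (Function('o')(y, O) = Mul(Add(-7, O), Pow(62, -1)) = Mul(Add(-7, O), Rational(1, 62)) = Add(Rational(-7, 62), Mul(Rational(1, 62), O)))
Mul(Add(3253, Function('o')(209, 87)), Pow(Add(Function('E')(17), 35555), -1)) = Mul(Add(3253, Add(Rational(-7, 62), Mul(Rational(1, 62), 87))), Pow(Add(Pow(17, Rational(5, 2)), 35555), -1)) = Mul(Add(3253, Add(Rational(-7, 62), Rational(87, 62))), Pow(Add(Mul(289, Pow(17, Rational(1, 2))), 35555), -1)) = Mul(Add(3253, Rational(40, 31)), Pow(Add(35555, Mul(289, Pow(17, Rational(1, 2)))), -1)) = Mul(Rational(100883, 31), Pow(Add(35555, Mul(289, Pow(17, Rational(1, 2)))), -1))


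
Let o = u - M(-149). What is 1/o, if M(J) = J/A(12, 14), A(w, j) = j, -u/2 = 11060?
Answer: -14/309531 ≈ -4.5230e-5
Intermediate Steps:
u = -22120 (u = -2*11060 = -22120)
M(J) = J/14
o = -309531/14 (o = -22120 - (-149)/14 = -22120 - 1*(-149/14) = -22120 + 149/14 = -309531/14 ≈ -22109.)
1/o = 1/(-309531/14) = -14/309531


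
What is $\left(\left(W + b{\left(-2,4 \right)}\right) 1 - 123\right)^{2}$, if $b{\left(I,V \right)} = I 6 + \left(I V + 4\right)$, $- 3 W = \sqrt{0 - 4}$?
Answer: $\frac{173885}{9} + \frac{556 i}{3} \approx 19321.0 + 185.33 i$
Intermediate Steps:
$W = - \frac{2 i}{3}$ ($W = - \frac{\sqrt{0 - 4}}{3} = - \frac{\sqrt{-4}}{3} = - \frac{2 i}{3} \approx - 0.66667 i$)
$b{\left(I,V \right)} = 4 + 6 I + I V$ ($b{\left(I,V \right)} = 6 I + \left(4 + I V\right) = 4 + 6 I + I V$)
$\left(\left(W + b{\left(-2,4 \right)}\right) 1 - 123\right)^{2} = \left(\left(- \frac{2 i}{3} + \left(4 + 6 \left(-2\right) - 8\right)\right) 1 - 123\right)^{2} = \left(\left(- \frac{2 i}{3} - 16\right) 1 - 123\right)^{2} = \left(\left(-16 - \frac{2 i}{3}\right) 1 - 123\right)^{2} = \left(\left(-16 - \frac{2 i}{3}\right) - 123\right)^{2} = \left(-139 - \frac{2 i}{3}\right)^{2}$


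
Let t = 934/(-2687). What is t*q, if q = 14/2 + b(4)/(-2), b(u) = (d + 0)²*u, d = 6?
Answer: 60710/2687 ≈ 22.594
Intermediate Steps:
b(u) = 36*u (b(u) = (6 + 0)²*u = 6²*u = 36*u)
t = -934/2687 (t = 934*(-1/2687) = -934/2687 ≈ -0.34760)
q = -65 (q = 14/2 + (36*4)/(-2) = 14*(½) + 144*(-½) = 7 - 72 = -65)
t*q = -934/2687*(-65) = 60710/2687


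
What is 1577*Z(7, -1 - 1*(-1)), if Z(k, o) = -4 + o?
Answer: -6308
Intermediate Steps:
1577*Z(7, -1 - 1*(-1)) = 1577*(-4 + (-1 - 1*(-1))) = 1577*(-4 + (-1 + 1)) = 1577*(-4 + 0) = 1577*(-4) = -6308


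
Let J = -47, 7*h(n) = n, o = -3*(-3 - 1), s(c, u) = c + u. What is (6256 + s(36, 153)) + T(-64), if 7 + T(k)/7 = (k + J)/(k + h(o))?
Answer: 2794095/436 ≈ 6408.5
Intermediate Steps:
o = 12 (o = -3*(-4) = 12)
h(n) = n/7
T(k) = -49 + 7*(-47 + k)/(12/7 + k) (T(k) = -49 + 7*((k - 47)/(k + (⅐)*12)) = -49 + 7*((-47 + k)/(k + 12/7)) = -49 + 7*((-47 + k)/(12/7 + k)) = -49 + 7*(-47 + k)/(12/7 + k))
(6256 + s(36, 153)) + T(-64) = (6256 + (36 + 153)) + 49*(-59 - 6*(-64))/(12 + 7*(-64)) = (6256 + 189) + 49*(-59 + 384)/(12 - 448) = 6445 + 49*325/(-436) = 6445 + 49*(-1/436)*325 = 6445 - 15925/436 = 2794095/436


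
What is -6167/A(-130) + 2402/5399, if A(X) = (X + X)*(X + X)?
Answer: 129079567/364972400 ≈ 0.35367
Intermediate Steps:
A(X) = 4*X² (A(X) = (2*X)*(2*X) = 4*X²)
-6167/A(-130) + 2402/5399 = -6167/(4*(-130)²) + 2402/5399 = -6167/(4*16900) + 2402*(1/5399) = -6167/67600 + 2402/5399 = 129079567/364972400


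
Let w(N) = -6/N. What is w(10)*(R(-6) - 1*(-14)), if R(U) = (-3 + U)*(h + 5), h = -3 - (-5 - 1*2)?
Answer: 201/5 ≈ 40.200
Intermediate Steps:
h = 4 (h = -3 - (-5 - 2) = -3 - 1*(-7) = -3 + 7 = 4)
R(U) = -27 + 9*U (R(U) = (-3 + U)*(4 + 5) = (-3 + U)*9 = -27 + 9*U)
w(10)*(R(-6) - 1*(-14)) = (-6/10)*((-27 + 9*(-6)) - 1*(-14)) = (-6*⅒)*((-27 - 54) + 14) = -3*(-81 + 14)/5 = -⅗*(-67) = 201/5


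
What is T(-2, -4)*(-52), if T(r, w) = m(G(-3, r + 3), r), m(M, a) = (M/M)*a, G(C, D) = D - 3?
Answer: 104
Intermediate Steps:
G(C, D) = -3 + D
m(M, a) = a (m(M, a) = 1*a = a)
T(r, w) = r
T(-2, -4)*(-52) = -2*(-52) = 104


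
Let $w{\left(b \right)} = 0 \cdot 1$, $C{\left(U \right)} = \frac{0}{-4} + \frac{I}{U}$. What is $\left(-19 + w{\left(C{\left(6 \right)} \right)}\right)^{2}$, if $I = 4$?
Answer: $361$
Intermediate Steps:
$C{\left(U \right)} = \frac{4}{U}$ ($C{\left(U \right)} = \frac{0}{-4} + \frac{4}{U} = 0 \left(- \frac{1}{4}\right) + \frac{4}{U} = 0 + \frac{4}{U} = \frac{4}{U}$)
$w{\left(b \right)} = 0$
$\left(-19 + w{\left(C{\left(6 \right)} \right)}\right)^{2} = \left(-19 + 0\right)^{2} = \left(-19\right)^{2} = 361$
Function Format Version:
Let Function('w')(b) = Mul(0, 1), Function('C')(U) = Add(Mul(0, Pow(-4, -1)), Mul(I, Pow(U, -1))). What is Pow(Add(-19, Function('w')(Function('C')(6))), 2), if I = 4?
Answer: 361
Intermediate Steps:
Function('C')(U) = Mul(4, Pow(U, -1)) (Function('C')(U) = Add(Mul(0, Pow(-4, -1)), Mul(4, Pow(U, -1))) = Add(Mul(0, Rational(-1, 4)), Mul(4, Pow(U, -1))) = Add(0, Mul(4, Pow(U, -1))) = Mul(4, Pow(U, -1)))
Function('w')(b) = 0
Pow(Add(-19, Function('w')(Function('C')(6))), 2) = Pow(Add(-19, 0), 2) = Pow(-19, 2) = 361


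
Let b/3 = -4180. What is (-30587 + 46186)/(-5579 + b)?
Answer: -15599/18119 ≈ -0.86092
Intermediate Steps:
b = -12540 (b = 3*(-4180) = -12540)
(-30587 + 46186)/(-5579 + b) = (-30587 + 46186)/(-5579 - 12540) = 15599/(-18119) = 15599*(-1/18119) = -15599/18119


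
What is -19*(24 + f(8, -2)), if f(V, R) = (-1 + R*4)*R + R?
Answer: -760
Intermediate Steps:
f(V, R) = R + R*(-1 + 4*R) (f(V, R) = (-1 + 4*R)*R + R = R*(-1 + 4*R) + R = R + R*(-1 + 4*R))
-19*(24 + f(8, -2)) = -19*(24 + 4*(-2)²) = -19*(24 + 4*4) = -19*(24 + 16) = -19*40 = -760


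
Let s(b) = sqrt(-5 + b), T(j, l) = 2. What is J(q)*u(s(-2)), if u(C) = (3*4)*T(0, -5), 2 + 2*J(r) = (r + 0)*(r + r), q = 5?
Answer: 576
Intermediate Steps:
J(r) = -1 + r**2 (J(r) = -1 + ((r + 0)*(r + r))/2 = -1 + (r*(2*r))/2 = -1 + (2*r**2)/2 = -1 + r**2)
u(C) = 24 (u(C) = (3*4)*2 = 12*2 = 24)
J(q)*u(s(-2)) = (-1 + 5**2)*24 = (-1 + 25)*24 = 24*24 = 576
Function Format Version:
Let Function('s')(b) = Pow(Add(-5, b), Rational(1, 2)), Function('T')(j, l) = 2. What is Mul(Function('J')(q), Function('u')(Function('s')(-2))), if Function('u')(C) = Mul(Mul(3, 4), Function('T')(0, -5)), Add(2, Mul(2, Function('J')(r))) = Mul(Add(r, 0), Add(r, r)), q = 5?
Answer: 576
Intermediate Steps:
Function('J')(r) = Add(-1, Pow(r, 2)) (Function('J')(r) = Add(-1, Mul(Rational(1, 2), Mul(Add(r, 0), Add(r, r)))) = Add(-1, Mul(Rational(1, 2), Mul(r, Mul(2, r)))) = Add(-1, Mul(Rational(1, 2), Mul(2, Pow(r, 2)))) = Add(-1, Pow(r, 2)))
Function('u')(C) = 24 (Function('u')(C) = Mul(Mul(3, 4), 2) = Mul(12, 2) = 24)
Mul(Function('J')(q), Function('u')(Function('s')(-2))) = Mul(Add(-1, Pow(5, 2)), 24) = Mul(Add(-1, 25), 24) = Mul(24, 24) = 576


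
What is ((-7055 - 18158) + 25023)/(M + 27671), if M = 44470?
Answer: -190/72141 ≈ -0.0026337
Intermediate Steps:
((-7055 - 18158) + 25023)/(M + 27671) = ((-7055 - 18158) + 25023)/(44470 + 27671) = (-25213 + 25023)/72141 = -190*1/72141 = -190/72141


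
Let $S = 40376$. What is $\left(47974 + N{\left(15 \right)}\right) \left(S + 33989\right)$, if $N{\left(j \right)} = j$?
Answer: $3568701985$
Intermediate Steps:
$\left(47974 + N{\left(15 \right)}\right) \left(S + 33989\right) = \left(47974 + 15\right) \left(40376 + 33989\right) = 47989 \cdot 74365 = 3568701985$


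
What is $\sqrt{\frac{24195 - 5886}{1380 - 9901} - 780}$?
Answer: $\frac{3 i \sqrt{6309979441}}{8521} \approx 27.967 i$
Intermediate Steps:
$\sqrt{\frac{24195 - 5886}{1380 - 9901} - 780} = \sqrt{\frac{18309}{-8521} - 780} = \sqrt{18309 \left(- \frac{1}{8521}\right) - 780} = \sqrt{- \frac{18309}{8521} - 780} = \sqrt{- \frac{6664689}{8521}} = \frac{3 i \sqrt{6309979441}}{8521}$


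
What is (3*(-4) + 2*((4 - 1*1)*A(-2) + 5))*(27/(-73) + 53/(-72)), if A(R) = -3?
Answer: 29065/1314 ≈ 22.119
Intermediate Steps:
(3*(-4) + 2*((4 - 1*1)*A(-2) + 5))*(27/(-73) + 53/(-72)) = (3*(-4) + 2*((4 - 1*1)*(-3) + 5))*(27/(-73) + 53/(-72)) = (-12 + 2*((4 - 1)*(-3) + 5))*(27*(-1/73) + 53*(-1/72)) = (-12 + 2*(3*(-3) + 5))*(-27/73 - 53/72) = (-12 + 2*(-9 + 5))*(-5813/5256) = (-12 + 2*(-4))*(-5813/5256) = (-12 - 8)*(-5813/5256) = -20*(-5813/5256) = 29065/1314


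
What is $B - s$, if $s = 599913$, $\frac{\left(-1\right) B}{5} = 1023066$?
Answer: $-5715243$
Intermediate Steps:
$B = -5115330$ ($B = \left(-5\right) 1023066 = -5115330$)
$B - s = -5115330 - 599913 = -5715243$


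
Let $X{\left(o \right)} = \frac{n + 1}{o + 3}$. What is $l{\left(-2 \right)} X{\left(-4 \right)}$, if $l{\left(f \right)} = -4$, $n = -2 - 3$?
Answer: $-16$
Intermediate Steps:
$n = -5$ ($n = -2 - 3 = -5$)
$X{\left(o \right)} = - \frac{4}{3 + o}$ ($X{\left(o \right)} = \frac{-5 + 1}{o + 3} = - \frac{4}{3 + o}$)
$l{\left(-2 \right)} X{\left(-4 \right)} = - 4 \left(- \frac{4}{3 - 4}\right) = - 4 \left(- \frac{4}{-1}\right) = - 4 \left(\left(-4\right) \left(-1\right)\right) = \left(-4\right) 4 = -16$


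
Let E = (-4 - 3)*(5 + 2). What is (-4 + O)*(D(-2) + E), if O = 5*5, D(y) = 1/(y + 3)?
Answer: -1008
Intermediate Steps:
D(y) = 1/(3 + y)
E = -49 (E = -7*7 = -49)
O = 25
(-4 + O)*(D(-2) + E) = (-4 + 25)*(1/(3 - 2) - 49) = 21*(1/1 - 49) = 21*(1 - 49) = 21*(-48) = -1008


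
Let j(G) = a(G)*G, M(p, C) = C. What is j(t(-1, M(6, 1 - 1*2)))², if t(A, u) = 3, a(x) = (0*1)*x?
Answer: 0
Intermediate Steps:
a(x) = 0 (a(x) = 0*x = 0)
j(G) = 0 (j(G) = 0*G = 0)
j(t(-1, M(6, 1 - 1*2)))² = 0² = 0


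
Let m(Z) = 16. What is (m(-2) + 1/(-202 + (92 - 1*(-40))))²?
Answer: 1252161/4900 ≈ 255.54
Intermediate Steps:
(m(-2) + 1/(-202 + (92 - 1*(-40))))² = (16 + 1/(-202 + (92 - 1*(-40))))² = (16 + 1/(-202 + (92 + 40)))² = (16 + 1/(-202 + 132))² = (16 + 1/(-70))² = (16 - 1/70)² = (1119/70)² = 1252161/4900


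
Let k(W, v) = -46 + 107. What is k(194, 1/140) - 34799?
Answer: -34738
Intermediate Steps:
k(W, v) = 61
k(194, 1/140) - 34799 = 61 - 34799 = -34738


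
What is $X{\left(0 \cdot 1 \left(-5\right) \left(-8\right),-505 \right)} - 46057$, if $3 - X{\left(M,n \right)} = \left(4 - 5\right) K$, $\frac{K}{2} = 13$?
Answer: $-46028$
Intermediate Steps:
$K = 26$ ($K = 2 \cdot 13 = 26$)
$X{\left(M,n \right)} = 29$ ($X{\left(M,n \right)} = 3 - \left(4 - 5\right) 26 = 3 - \left(-1\right) 26 = 3 - -26 = 3 + 26 = 29$)
$X{\left(0 \cdot 1 \left(-5\right) \left(-8\right),-505 \right)} - 46057 = 29 - 46057 = -46028$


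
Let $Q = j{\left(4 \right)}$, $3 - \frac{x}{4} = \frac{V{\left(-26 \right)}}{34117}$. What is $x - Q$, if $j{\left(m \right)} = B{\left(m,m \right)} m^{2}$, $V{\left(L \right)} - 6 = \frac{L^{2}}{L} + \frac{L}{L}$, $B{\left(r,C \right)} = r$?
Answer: $- \frac{1774008}{34117} \approx -51.998$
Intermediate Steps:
$V{\left(L \right)} = 7 + L$ ($V{\left(L \right)} = 6 + \left(\frac{L^{2}}{L} + \frac{L}{L}\right) = 6 + \left(L + 1\right) = 6 + \left(1 + L\right) = 7 + L$)
$x = \frac{409480}{34117}$ ($x = 12 - 4 \frac{7 - 26}{34117} = 12 - 4 \left(\left(-19\right) \frac{1}{34117}\right) = 12 - - \frac{76}{34117} = 12 + \frac{76}{34117} = \frac{409480}{34117} \approx 12.002$)
$j{\left(m \right)} = m^{3}$ ($j{\left(m \right)} = m m^{2} = m^{3}$)
$Q = 64$ ($Q = 4^{3} = 64$)
$x - Q = \frac{409480}{34117} - 64 = - \frac{1774008}{34117}$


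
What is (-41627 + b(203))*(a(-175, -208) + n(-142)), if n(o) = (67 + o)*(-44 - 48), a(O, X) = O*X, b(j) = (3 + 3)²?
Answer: -1800890300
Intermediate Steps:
b(j) = 36 (b(j) = 6² = 36)
n(o) = -6164 - 92*o (n(o) = (67 + o)*(-92) = -6164 - 92*o)
(-41627 + b(203))*(a(-175, -208) + n(-142)) = (-41627 + 36)*(-175*(-208) + (-6164 - 92*(-142))) = -41591*(36400 + (-6164 + 13064)) = -41591*(36400 + 6900) = -41591*43300 = -1800890300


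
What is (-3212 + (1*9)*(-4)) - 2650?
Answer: -5898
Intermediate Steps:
(-3212 + (1*9)*(-4)) - 2650 = (-3212 + 9*(-4)) - 2650 = (-3212 - 36) - 2650 = -3248 - 2650 = -5898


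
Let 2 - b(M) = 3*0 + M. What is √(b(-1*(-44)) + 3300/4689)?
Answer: I*√100885398/1563 ≈ 6.4262*I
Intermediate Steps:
b(M) = 2 - M (b(M) = 2 - (3*0 + M) = 2 - (0 + M) = 2 - M)
√(b(-1*(-44)) + 3300/4689) = √((2 - (-1)*(-44)) + 3300/4689) = √((2 - 1*44) + 3300*(1/4689)) = √((2 - 44) + 1100/1563) = √(-42 + 1100/1563) = √(-64546/1563) = I*√100885398/1563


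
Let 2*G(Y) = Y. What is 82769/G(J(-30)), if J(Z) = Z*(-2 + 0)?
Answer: 82769/30 ≈ 2759.0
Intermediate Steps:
J(Z) = -2*Z (J(Z) = Z*(-2) = -2*Z)
G(Y) = Y/2
82769/G(J(-30)) = 82769/(((-2*(-30))/2)) = 82769/(((½)*60)) = 82769/30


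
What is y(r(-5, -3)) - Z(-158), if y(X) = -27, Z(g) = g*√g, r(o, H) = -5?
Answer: -27 + 158*I*√158 ≈ -27.0 + 1986.0*I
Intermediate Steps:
Z(g) = g^(3/2)
y(r(-5, -3)) - Z(-158) = -27 - (-158)^(3/2) = -27 - (-158)*I*√158 = -27 + 158*I*√158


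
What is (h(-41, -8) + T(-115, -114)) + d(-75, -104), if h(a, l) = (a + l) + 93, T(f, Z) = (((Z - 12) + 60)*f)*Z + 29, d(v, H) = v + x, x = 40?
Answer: -865222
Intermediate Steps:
d(v, H) = 40 + v (d(v, H) = v + 40 = 40 + v)
T(f, Z) = 29 + Z*f*(48 + Z) (T(f, Z) = (((-12 + Z) + 60)*f)*Z + 29 = ((48 + Z)*f)*Z + 29 = (f*(48 + Z))*Z + 29 = Z*f*(48 + Z) + 29 = 29 + Z*f*(48 + Z))
h(a, l) = 93 + a + l
(h(-41, -8) + T(-115, -114)) + d(-75, -104) = ((93 - 41 - 8) + (29 - 115*(-114)² + 48*(-114)*(-115))) + (40 - 75) = (44 + (29 - 115*12996 + 629280)) - 35 = (44 + (29 - 1494540 + 629280)) - 35 = (44 - 865231) - 35 = -865187 - 35 = -865222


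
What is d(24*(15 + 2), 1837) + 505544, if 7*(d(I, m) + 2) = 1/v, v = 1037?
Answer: 3669729379/7259 ≈ 5.0554e+5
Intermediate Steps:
d(I, m) = -14517/7259 (d(I, m) = -2 + (⅐)/1037 = -2 + (⅐)*(1/1037) = -2 + 1/7259 = -14517/7259)
d(24*(15 + 2), 1837) + 505544 = -14517/7259 + 505544 = 3669729379/7259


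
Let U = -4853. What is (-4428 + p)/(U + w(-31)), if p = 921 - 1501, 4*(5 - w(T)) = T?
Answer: 20032/19361 ≈ 1.0347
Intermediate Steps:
w(T) = 5 - T/4
p = -580
(-4428 + p)/(U + w(-31)) = (-4428 - 580)/(-4853 + (5 - ¼*(-31))) = -5008/(-4853 + (5 + 31/4)) = -5008/(-4853 + 51/4) = -5008/(-19361/4) = -5008*(-4/19361) = 20032/19361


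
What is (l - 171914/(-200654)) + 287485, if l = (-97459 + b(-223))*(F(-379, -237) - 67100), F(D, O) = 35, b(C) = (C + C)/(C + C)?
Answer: 655768198385342/100327 ≈ 6.5363e+9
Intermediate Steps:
b(C) = 1 (b(C) = (2*C)/((2*C)) = (2*C)*(1/(2*C)) = 1)
l = 6536020770 (l = (-97459 + 1)*(35 - 67100) = -97458*(-67065) = 6536020770)
(l - 171914/(-200654)) + 287485 = (6536020770 - 171914/(-200654)) + 287485 = (6536020770 - 171914*(-1/200654)) + 287485 = (6536020770 + 85957/100327) + 287485 = 655739355877747/100327 + 287485 = 655768198385342/100327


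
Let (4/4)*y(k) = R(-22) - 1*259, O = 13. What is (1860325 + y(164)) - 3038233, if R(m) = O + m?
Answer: -1178176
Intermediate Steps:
R(m) = 13 + m
y(k) = -268 (y(k) = (13 - 22) - 1*259 = -9 - 259 = -268)
(1860325 + y(164)) - 3038233 = (1860325 - 268) - 3038233 = 1860057 - 3038233 = -1178176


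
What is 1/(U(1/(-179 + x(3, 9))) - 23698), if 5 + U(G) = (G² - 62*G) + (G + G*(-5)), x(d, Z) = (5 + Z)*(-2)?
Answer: -42849/1015636184 ≈ -4.2189e-5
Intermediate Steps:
x(d, Z) = -10 - 2*Z
U(G) = -5 + G² - 66*G (U(G) = -5 + ((G² - 62*G) + (G + G*(-5))) = -5 + ((G² - 62*G) + (G - 5*G)) = -5 + ((G² - 62*G) - 4*G) = -5 + (G² - 66*G) = -5 + G² - 66*G)
1/(U(1/(-179 + x(3, 9))) - 23698) = 1/((-5 + (1/(-179 + (-10 - 2*9)))² - 66/(-179 + (-10 - 2*9))) - 23698) = 1/((-5 + (1/(-179 + (-10 - 18)))² - 66/(-179 + (-10 - 18))) - 23698) = 1/((-5 + (1/(-179 - 28))² - 66/(-179 - 28)) - 23698) = 1/((-5 + (1/(-207))² - 66/(-207)) - 23698) = 1/((-5 + (-1/207)² - 66*(-1/207)) - 23698) = 1/((-5 + 1/42849 + 22/69) - 23698) = 1/(-200582/42849 - 23698) = 1/(-1015636184/42849) = -42849/1015636184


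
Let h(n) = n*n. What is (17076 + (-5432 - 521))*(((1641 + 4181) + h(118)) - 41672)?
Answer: -243882898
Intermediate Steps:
h(n) = n**2
(17076 + (-5432 - 521))*(((1641 + 4181) + h(118)) - 41672) = (17076 + (-5432 - 521))*(((1641 + 4181) + 118**2) - 41672) = (17076 - 5953)*((5822 + 13924) - 41672) = 11123*(19746 - 41672) = 11123*(-21926) = -243882898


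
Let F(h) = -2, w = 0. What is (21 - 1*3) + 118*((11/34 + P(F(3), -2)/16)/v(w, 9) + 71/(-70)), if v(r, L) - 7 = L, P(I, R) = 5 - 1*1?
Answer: -1855561/19040 ≈ -97.456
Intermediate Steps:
P(I, R) = 4 (P(I, R) = 5 - 1 = 4)
v(r, L) = 7 + L
(21 - 1*3) + 118*((11/34 + P(F(3), -2)/16)/v(w, 9) + 71/(-70)) = (21 - 1*3) + 118*((11/34 + 4/16)/(7 + 9) + 71/(-70)) = (21 - 3) + 118*((11*(1/34) + 4*(1/16))/16 + 71*(-1/70)) = 18 + 118*((11/34 + 1/4)*(1/16) - 71/70) = 18 + 118*((39/68)*(1/16) - 71/70) = 18 + 118*(39/1088 - 71/70) = 18 + 118*(-37259/38080) = 18 - 2198281/19040 = -1855561/19040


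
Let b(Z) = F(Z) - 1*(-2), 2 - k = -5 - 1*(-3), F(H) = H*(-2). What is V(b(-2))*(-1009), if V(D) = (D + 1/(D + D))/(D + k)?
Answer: -73657/120 ≈ -613.81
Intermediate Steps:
F(H) = -2*H
k = 4 (k = 2 - (-5 - 1*(-3)) = 2 - (-5 + 3) = 2 - 1*(-2) = 2 + 2 = 4)
b(Z) = 2 - 2*Z (b(Z) = -2*Z - 1*(-2) = -2*Z + 2 = 2 - 2*Z)
V(D) = (D + 1/(2*D))/(4 + D) (V(D) = (D + 1/(D + D))/(D + 4) = (D + 1/(2*D))/(4 + D))
V(b(-2))*(-1009) = ((½ + (2 - 2*(-2))²)/((2 - 2*(-2))*(4 + (2 - 2*(-2)))))*(-1009) = ((½ + (2 + 4)²)/((2 + 4)*(4 + (2 + 4))))*(-1009) = ((½ + 6²)/(6*(4 + 6)))*(-1009) = ((⅙)*(½ + 36)/10)*(-1009) = ((⅙)*(⅒)*(73/2))*(-1009) = (73/120)*(-1009) = -73657/120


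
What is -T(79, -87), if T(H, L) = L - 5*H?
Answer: 482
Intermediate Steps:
-T(79, -87) = -(-87 - 5*79) = -(-87 - 395) = -1*(-482) = 482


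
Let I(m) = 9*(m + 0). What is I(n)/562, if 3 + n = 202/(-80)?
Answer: -1989/22480 ≈ -0.088479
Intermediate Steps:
n = -221/40 (n = -3 + 202/(-80) = -3 + 202*(-1/80) = -3 - 101/40 = -221/40 ≈ -5.5250)
I(m) = 9*m
I(n)/562 = (9*(-221/40))/562 = -1989/40*1/562 = -1989/22480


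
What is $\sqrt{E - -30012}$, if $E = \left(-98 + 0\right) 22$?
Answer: $4 \sqrt{1741} \approx 166.9$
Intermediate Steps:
$E = -2156$ ($E = \left(-98\right) 22 = -2156$)
$\sqrt{E - -30012} = \sqrt{-2156 - -30012} = \sqrt{-2156 + 30012} = \sqrt{27856} = 4 \sqrt{1741}$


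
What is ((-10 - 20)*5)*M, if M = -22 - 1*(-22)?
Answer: 0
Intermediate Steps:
M = 0 (M = -22 + 22 = 0)
((-10 - 20)*5)*M = ((-10 - 20)*5)*0 = -30*5*0 = -150*0 = 0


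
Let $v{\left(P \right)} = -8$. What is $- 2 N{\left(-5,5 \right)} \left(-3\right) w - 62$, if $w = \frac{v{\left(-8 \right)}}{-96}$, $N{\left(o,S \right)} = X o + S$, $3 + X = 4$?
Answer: $-62$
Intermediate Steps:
$X = 1$ ($X = -3 + 4 = 1$)
$N{\left(o,S \right)} = S + o$ ($N{\left(o,S \right)} = 1 o + S = o + S = S + o$)
$w = \frac{1}{12}$ ($w = - \frac{8}{-96} = \left(-8\right) \left(- \frac{1}{96}\right) = \frac{1}{12} \approx 0.083333$)
$- 2 N{\left(-5,5 \right)} \left(-3\right) w - 62 = - 2 \left(5 - 5\right) \left(-3\right) \frac{1}{12} - 62 = \left(-2\right) 0 \left(-3\right) \frac{1}{12} - 62 = 0 \left(-3\right) \frac{1}{12} - 62 = 0 \cdot \frac{1}{12} - 62 = 0 - 62 = -62$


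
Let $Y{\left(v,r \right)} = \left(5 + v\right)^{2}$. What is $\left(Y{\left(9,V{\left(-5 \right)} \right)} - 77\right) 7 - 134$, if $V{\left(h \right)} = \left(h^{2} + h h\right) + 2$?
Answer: $699$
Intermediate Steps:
$V{\left(h \right)} = 2 + 2 h^{2}$ ($V{\left(h \right)} = \left(h^{2} + h^{2}\right) + 2 = 2 h^{2} + 2 = 2 + 2 h^{2}$)
$\left(Y{\left(9,V{\left(-5 \right)} \right)} - 77\right) 7 - 134 = \left(\left(5 + 9\right)^{2} - 77\right) 7 - 134 = \left(14^{2} - 77\right) 7 - 134 = \left(196 - 77\right) 7 - 134 = 119 \cdot 7 - 134 = 833 - 134 = 699$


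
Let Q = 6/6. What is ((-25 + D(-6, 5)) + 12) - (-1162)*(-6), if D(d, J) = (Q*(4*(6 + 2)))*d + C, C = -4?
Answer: -7181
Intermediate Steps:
Q = 1 (Q = 6*(⅙) = 1)
D(d, J) = -4 + 32*d (D(d, J) = (1*(4*(6 + 2)))*d - 4 = (1*(4*8))*d - 4 = (1*32)*d - 4 = 32*d - 4 = -4 + 32*d)
((-25 + D(-6, 5)) + 12) - (-1162)*(-6) = ((-25 + (-4 + 32*(-6))) + 12) - (-1162)*(-6) = ((-25 + (-4 - 192)) + 12) - 83*84 = ((-25 - 196) + 12) - 6972 = (-221 + 12) - 6972 = -209 - 6972 = -7181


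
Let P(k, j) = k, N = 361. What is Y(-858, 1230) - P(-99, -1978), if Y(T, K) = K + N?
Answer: 1690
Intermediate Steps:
Y(T, K) = 361 + K (Y(T, K) = K + 361 = 361 + K)
Y(-858, 1230) - P(-99, -1978) = (361 + 1230) - 1*(-99) = 1591 + 99 = 1690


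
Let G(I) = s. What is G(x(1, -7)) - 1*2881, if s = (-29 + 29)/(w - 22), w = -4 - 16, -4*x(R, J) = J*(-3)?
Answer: -2881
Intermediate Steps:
x(R, J) = 3*J/4 (x(R, J) = -J*(-3)/4 = -(-3)*J/4 = 3*J/4)
w = -20
s = 0 (s = (-29 + 29)/(-20 - 22) = 0/(-42) = 0*(-1/42) = 0)
G(I) = 0
G(x(1, -7)) - 1*2881 = 0 - 1*2881 = 0 - 2881 = -2881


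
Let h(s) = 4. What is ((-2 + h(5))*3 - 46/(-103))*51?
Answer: 33864/103 ≈ 328.78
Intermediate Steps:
((-2 + h(5))*3 - 46/(-103))*51 = ((-2 + 4)*3 - 46/(-103))*51 = (2*3 - 46*(-1/103))*51 = (6 + 46/103)*51 = (664/103)*51 = 33864/103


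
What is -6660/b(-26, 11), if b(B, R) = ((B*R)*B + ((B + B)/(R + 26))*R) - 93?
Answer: -82140/90373 ≈ -0.90890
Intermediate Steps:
b(B, R) = -93 + R*B² + 2*B*R/(26 + R) (b(B, R) = (R*B² + ((2*B)/(26 + R))*R) - 93 = (R*B² + (2*B/(26 + R))*R) - 93 = (R*B² + 2*B*R/(26 + R)) - 93 = -93 + R*B² + 2*B*R/(26 + R))
-6660/b(-26, 11) = -6660*(26 + 11)/(-2418 - 93*11 + (-26)²*11² + 2*(-26)*11 + 26*11*(-26)²) = -6660*37/(-2418 - 1023 + 676*121 - 572 + 26*11*676) = -6660*37/(-2418 - 1023 + 81796 - 572 + 193336) = -6660/((1/37)*271119) = -6660/271119/37 = -6660*37/271119 = -82140/90373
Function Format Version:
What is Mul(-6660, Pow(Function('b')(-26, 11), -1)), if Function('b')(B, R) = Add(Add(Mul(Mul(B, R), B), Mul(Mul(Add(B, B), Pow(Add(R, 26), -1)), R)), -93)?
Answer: Rational(-82140, 90373) ≈ -0.90890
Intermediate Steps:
Function('b')(B, R) = Add(-93, Mul(R, Pow(B, 2)), Mul(2, B, R, Pow(Add(26, R), -1))) (Function('b')(B, R) = Add(Add(Mul(R, Pow(B, 2)), Mul(Mul(Mul(2, B), Pow(Add(26, R), -1)), R)), -93) = Add(Add(Mul(R, Pow(B, 2)), Mul(Mul(2, B, Pow(Add(26, R), -1)), R)), -93) = Add(Add(Mul(R, Pow(B, 2)), Mul(2, B, R, Pow(Add(26, R), -1))), -93) = Add(-93, Mul(R, Pow(B, 2)), Mul(2, B, R, Pow(Add(26, R), -1))))
Mul(-6660, Pow(Function('b')(-26, 11), -1)) = Mul(-6660, Pow(Mul(Pow(Add(26, 11), -1), Add(-2418, Mul(-93, 11), Mul(Pow(-26, 2), Pow(11, 2)), Mul(2, -26, 11), Mul(26, 11, Pow(-26, 2)))), -1)) = Mul(-6660, Pow(Mul(Pow(37, -1), Add(-2418, -1023, Mul(676, 121), -572, Mul(26, 11, 676))), -1)) = Mul(-6660, Pow(Mul(Rational(1, 37), Add(-2418, -1023, 81796, -572, 193336)), -1)) = Mul(-6660, Pow(Mul(Rational(1, 37), 271119), -1)) = Mul(-6660, Pow(Rational(271119, 37), -1)) = Mul(-6660, Rational(37, 271119)) = Rational(-82140, 90373)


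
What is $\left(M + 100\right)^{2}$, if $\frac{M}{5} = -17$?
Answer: $225$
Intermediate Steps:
$M = -85$ ($M = 5 \left(-17\right) = -85$)
$\left(M + 100\right)^{2} = \left(-85 + 100\right)^{2} = 15^{2} = 225$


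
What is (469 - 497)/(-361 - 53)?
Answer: 14/207 ≈ 0.067633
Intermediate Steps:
(469 - 497)/(-361 - 53) = -28/(-414) = -28*(-1/414) = 14/207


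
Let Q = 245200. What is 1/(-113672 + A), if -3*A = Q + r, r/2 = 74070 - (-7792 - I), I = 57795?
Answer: -1/288510 ≈ -3.4661e-6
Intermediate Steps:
r = 279314 (r = 2*(74070 - (-7792 - 1*57795)) = 2*(74070 - (-7792 - 57795)) = 2*(74070 - 1*(-65587)) = 2*(74070 + 65587) = 2*139657 = 279314)
A = -174838 (A = -(245200 + 279314)/3 = -⅓*524514 = -174838)
1/(-113672 + A) = 1/(-113672 - 174838) = 1/(-288510) = -1/288510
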